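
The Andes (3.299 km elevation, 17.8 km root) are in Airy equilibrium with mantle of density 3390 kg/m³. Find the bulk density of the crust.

2860 kg/m³

ρ_c h = (ρ_m − ρ_c) r → ρ_c (h + r) = ρ_m r → ρ_c = ρ_m r / (h + r).
ρ_c = 3390 × 17.8 km / (3.299 km + 17.8 km) = 2860 kg/m³.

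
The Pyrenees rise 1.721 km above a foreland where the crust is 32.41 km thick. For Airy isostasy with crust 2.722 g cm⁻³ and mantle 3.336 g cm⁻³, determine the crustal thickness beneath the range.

Root depth r = h ρ_c / (ρ_m − ρ_c) = 1.721 km × 2.722 / 0.614 = 7.63 km.
Total thickness = T + h + r = 32.41 km + 1.721 km + 7.63 km = 41.8 km.

41.8 km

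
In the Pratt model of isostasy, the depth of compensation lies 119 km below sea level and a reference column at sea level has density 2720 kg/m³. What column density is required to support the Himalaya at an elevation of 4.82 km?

2610 kg/m³

Pratt balance: ρ_ref D = ρ (D + h).
ρ = ρ_ref D/(D + h) = 2720 × 119 km/(119 km + 4.82 km) = 2610 kg/m³.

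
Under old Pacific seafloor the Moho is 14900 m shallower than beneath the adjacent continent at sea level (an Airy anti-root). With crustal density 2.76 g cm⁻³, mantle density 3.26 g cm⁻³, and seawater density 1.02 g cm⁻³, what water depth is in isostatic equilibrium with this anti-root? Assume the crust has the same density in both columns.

Replacing a thickness d of crust by seawater at the top must be balanced by replacing crust with mantle at the base: d (ρ_c − ρ_w) = a (ρ_m − ρ_c).
d = a (ρ_m − ρ_c)/(ρ_c − ρ_w) = 14900 m × 0.5/1.74 = 4280 m.

4280 m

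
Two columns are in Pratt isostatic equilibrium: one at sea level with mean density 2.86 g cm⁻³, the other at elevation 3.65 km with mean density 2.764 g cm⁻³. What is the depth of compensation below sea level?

ρ_ref D = ρ (D + h) → D (ρ_ref − ρ) = ρ h.
D = ρ h/(ρ_ref − ρ) = 2.764 × 3.65 km/(2.86 − 2.764) = 105 km.

105 km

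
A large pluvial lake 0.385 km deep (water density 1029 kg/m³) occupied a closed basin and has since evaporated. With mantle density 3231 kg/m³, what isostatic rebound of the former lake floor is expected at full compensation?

0.123 km

u = d ρ_w/ρ_m = 0.385 km × 1029/3231 = 0.123 km.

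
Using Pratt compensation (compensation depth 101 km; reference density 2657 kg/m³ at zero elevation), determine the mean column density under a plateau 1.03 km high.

Pratt balance: ρ_ref D = ρ (D + h).
ρ = ρ_ref D/(D + h) = 2657 × 101 km/(101 km + 1.03 km) = 2630 kg/m³.

2630 kg/m³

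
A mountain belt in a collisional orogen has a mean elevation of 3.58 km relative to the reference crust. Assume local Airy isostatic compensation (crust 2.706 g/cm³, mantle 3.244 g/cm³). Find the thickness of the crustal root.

18 km

Balancing pressure at the compensation depth: the weight of the topography is balanced by the buoyancy of the root, ρ_c h = (ρ_m − ρ_c) r.
r = h · ρ_c / (ρ_m − ρ_c) = 3.58 km × 2.706 / (3.244 − 2.706) = 18 km.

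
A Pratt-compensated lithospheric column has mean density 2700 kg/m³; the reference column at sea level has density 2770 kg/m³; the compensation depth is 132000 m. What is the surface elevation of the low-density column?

3420 m

ρ_ref D = ρ (D + h) → h = D (ρ_ref − ρ)/ρ.
h = 132000 m × (2770 − 2700)/2700 = 3420 m.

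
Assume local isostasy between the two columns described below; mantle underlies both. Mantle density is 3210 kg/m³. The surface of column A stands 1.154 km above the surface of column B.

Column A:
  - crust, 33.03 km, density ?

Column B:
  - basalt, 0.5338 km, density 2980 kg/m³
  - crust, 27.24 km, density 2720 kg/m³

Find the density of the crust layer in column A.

Take the compensation level at the base of the deeper column (depth z_c below the surface of column A) and equate Σ ρ_i t_i down to z_c; mantle fills any gap and the z_c terms cancel.
Column A: 33.03×ρ + (z_c − 33.03)×3210
Column B: 1.154×0 + 0.5338×2980 + 27.24×2720 + (z_c − 1.154 − 27.7738)×3210
The z_c×3210 term appears on both sides and cancels. Collect the known terms of each column as K = Σ(ρt)_known − 3210 × (depth of known layers): K_A = 0 − 3210×33.03 = −106026.3; K_B = 75683.524 − 3210×(1.154 + 27.7738) = −17174.714.
Balance: K_A + 33.03×ρ = K_B, so ρ = (K_B − K_A)/33.03 = 88851.6/33.03 = 2690 kg/m³.

2690 kg/m³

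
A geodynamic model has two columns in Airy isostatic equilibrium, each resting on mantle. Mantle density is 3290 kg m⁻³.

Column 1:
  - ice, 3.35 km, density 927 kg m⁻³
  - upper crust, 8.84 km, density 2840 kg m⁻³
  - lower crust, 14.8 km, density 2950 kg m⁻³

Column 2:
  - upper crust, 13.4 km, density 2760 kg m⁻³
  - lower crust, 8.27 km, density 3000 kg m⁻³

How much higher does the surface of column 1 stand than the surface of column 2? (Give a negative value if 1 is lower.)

For any compensation level in the mantle, the mantle terms cancel and isostasy reduces to e = (Σt_1 − Σt_2) − (Σ(ρt)_1 − Σ(ρt)_2) / ρ_m.
Σt_1 = 26.99 km; Σt_2 = 21.67 km; Σ(ρt)_1 = 71871.05; Σ(ρt)_2 = 61794 (in km·kg m⁻³).
e = (26.99 − 21.67) − (71871.05 − 61794) / 3290 = 2.26 km.

2.26 km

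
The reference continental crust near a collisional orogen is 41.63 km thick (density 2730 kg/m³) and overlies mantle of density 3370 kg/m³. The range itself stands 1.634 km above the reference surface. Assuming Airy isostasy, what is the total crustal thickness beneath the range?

50.2 km

Root depth r = h ρ_c / (ρ_m − ρ_c) = 1.634 km × 2730 / 640 = 6.97 km.
Total thickness = T + h + r = 41.63 km + 1.634 km + 6.97 km = 50.2 km.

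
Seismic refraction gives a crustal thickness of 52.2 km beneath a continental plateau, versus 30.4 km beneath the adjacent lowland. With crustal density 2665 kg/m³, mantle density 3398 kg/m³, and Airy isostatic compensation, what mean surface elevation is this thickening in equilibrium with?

Excess crust Δ = 52.2 km − 30.4 km = 21.8 km, split between elevation h and root r with h + r = Δ.
Airy balance ρ_c h = (ρ_m − ρ_c) r gives r = h ρ_c/(ρ_m − ρ_c), so h (1 + ρ_c/(ρ_m − ρ_c)) = Δ, i.e. h = Δ (ρ_m − ρ_c)/ρ_m.
h = 21.8 km × 733/3398 = 4.7 km.

4.7 km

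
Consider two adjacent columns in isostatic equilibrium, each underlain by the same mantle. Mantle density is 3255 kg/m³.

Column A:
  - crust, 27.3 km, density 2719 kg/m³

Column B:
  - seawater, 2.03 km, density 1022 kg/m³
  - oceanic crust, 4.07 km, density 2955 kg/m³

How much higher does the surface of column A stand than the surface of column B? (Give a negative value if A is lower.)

2.73 km

For any compensation level in the mantle, the mantle terms cancel and isostasy reduces to e = (Σt_A − Σt_B) − (Σ(ρt)_A − Σ(ρt)_B) / ρ_m.
Σt_A = 27.3 km; Σt_B = 6.1 km; Σ(ρt)_A = 74228.7; Σ(ρt)_B = 14101.51 (in km·kg/m³).
e = (27.3 − 6.1) − (74228.7 − 14101.51) / 3255 = 2.73 km.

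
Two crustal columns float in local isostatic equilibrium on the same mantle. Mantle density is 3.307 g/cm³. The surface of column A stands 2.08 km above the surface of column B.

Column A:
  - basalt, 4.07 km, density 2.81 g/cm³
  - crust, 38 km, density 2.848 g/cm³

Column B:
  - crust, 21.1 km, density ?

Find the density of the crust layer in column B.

2.71 g/cm³

Take the compensation level at the base of the deeper column (depth z_c below the surface of column A) and equate Σ ρ_i t_i down to z_c; mantle fills any gap and the z_c terms cancel.
Column A: 4.07×2.81 + 38×2.848 + (z_c − 42.07)×3.307
Column B: 2.08×0 + 21.1×ρ + (z_c − 2.08 − 21.1)×3.307
The z_c×3.307 term appears on both sides and cancels. Collect the known terms of each column as K = Σ(ρt)_known − 3.307 × (depth of known layers): K_A = 119.6607 − 3.307×42.07 = −19.46479; K_B = 0 − 3.307×(2.08 + 21.1) = −76.65626.
Balance: K_A = K_B + 21.1×ρ, so ρ = (K_A − K_B)/21.1 = 57.1915/21.1 = 2.71 g/cm³.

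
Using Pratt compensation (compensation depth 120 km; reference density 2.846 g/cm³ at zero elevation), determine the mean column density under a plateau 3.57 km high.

Pratt balance: ρ_ref D = ρ (D + h).
ρ = ρ_ref D/(D + h) = 2.846 × 120 km/(120 km + 3.57 km) = 2.76 g/cm³.

2.76 g/cm³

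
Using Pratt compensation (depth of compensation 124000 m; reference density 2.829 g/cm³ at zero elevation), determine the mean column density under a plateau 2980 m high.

Pratt balance: ρ_ref D = ρ (D + h).
ρ = ρ_ref D/(D + h) = 2.829 × 124000 m/(124000 m + 2980 m) = 2.76 g/cm³.

2.76 g/cm³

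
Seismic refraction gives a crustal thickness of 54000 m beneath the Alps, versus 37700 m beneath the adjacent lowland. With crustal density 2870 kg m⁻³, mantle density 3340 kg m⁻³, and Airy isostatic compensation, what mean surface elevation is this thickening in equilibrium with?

Excess crust Δ = 54000 m − 37700 m = 16300 m, split between elevation h and root r with h + r = Δ.
Airy balance ρ_c h = (ρ_m − ρ_c) r gives r = h ρ_c/(ρ_m − ρ_c), so h (1 + ρ_c/(ρ_m − ρ_c)) = Δ, i.e. h = Δ (ρ_m − ρ_c)/ρ_m.
h = 16300 m × 470/3340 = 2290 m.

2290 m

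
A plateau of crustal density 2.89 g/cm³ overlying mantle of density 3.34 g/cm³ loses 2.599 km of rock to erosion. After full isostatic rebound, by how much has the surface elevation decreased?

Rebound u = e ρ_c/ρ_m = 2.599 km × 2.89/3.34 = 2.249 km.
Net surface drop = e − u = 2.599 km − 2.249 km = e (ρ_m − ρ_c)/ρ_m = 0.35 km.

0.35 km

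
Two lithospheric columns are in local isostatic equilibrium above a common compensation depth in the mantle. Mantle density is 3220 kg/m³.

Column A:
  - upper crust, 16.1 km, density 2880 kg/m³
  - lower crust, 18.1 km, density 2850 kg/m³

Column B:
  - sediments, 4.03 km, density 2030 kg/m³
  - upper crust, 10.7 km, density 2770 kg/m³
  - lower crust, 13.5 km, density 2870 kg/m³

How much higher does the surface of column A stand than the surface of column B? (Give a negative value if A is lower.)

−0.672 km

For any compensation level in the mantle, the mantle terms cancel and isostasy reduces to e = (Σt_A − Σt_B) − (Σ(ρt)_A − Σ(ρt)_B) / ρ_m.
Σt_A = 34.2 km; Σt_B = 28.23 km; Σ(ρt)_A = 97953; Σ(ρt)_B = 76564.9 (in km·kg/m³).
e = (34.2 − 28.23) − (97953 − 76564.9) / 3220 = −0.672 km.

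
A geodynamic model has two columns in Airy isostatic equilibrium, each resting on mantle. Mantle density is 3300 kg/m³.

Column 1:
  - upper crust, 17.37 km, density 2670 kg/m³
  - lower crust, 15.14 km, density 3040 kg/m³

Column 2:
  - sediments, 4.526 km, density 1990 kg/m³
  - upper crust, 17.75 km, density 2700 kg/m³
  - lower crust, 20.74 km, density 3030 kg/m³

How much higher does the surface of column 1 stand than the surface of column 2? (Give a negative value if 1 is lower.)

−2.21 km

For any compensation level in the mantle, the mantle terms cancel and isostasy reduces to e = (Σt_1 − Σt_2) − (Σ(ρt)_1 − Σ(ρt)_2) / ρ_m.
Σt_1 = 32.51 km; Σt_2 = 43.016 km; Σ(ρt)_1 = 92403.5; Σ(ρt)_2 = 119773.94 (in km·kg/m³).
e = (32.51 − 43.016) − (92403.5 − 119773.94) / 3300 = −2.21 km.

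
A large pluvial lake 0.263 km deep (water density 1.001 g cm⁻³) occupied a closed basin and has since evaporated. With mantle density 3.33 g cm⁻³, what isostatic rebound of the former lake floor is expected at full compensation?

0.0791 km

u = d ρ_w/ρ_m = 0.263 km × 1.001/3.33 = 0.0791 km.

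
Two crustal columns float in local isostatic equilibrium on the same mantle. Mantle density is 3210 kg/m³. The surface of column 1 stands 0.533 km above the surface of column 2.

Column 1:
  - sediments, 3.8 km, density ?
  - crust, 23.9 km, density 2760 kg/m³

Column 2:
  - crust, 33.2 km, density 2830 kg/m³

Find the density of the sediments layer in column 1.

2270 kg/m³

Take the compensation level at the base of the deeper column (depth z_c below the surface of column 1) and equate Σ ρ_i t_i down to z_c; mantle fills any gap and the z_c terms cancel.
Column 1: 3.8×ρ + 23.9×2760 + (z_c − 27.7)×3210
Column 2: 0.533×0 + 33.2×2830 + (z_c − 0.533 − 33.2)×3210
The z_c×3210 term appears on both sides and cancels. Collect the known terms of each column as K = Σ(ρt)_known − 3210 × (depth of known layers): K_1 = 65964 − 3210×27.7 = −22953; K_2 = 93956 − 3210×(0.533 + 33.2) = −14326.93.
Balance: K_1 + 3.8×ρ = K_2, so ρ = (K_2 − K_1)/3.8 = 8626.07/3.8 = 2270 kg/m³.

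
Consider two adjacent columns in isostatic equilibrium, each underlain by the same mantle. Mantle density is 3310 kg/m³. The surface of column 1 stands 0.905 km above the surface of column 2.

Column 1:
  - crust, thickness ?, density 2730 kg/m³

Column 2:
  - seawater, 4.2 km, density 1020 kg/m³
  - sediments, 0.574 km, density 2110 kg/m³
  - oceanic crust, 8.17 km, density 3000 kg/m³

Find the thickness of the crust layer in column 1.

27.3 km

Take the compensation level at the base of the deeper column (depth z_c below the surface of column 1) and equate Σ ρ_i t_i down to z_c; mantle fills any gap and the z_c terms cancel.
Column 1: x×2730 + (z_c − 0 − x)×3310
Column 2: 0.905×0 + 4.2×1020 + 0.574×2110 + 8.17×3000 + (z_c − 0.905 − 12.944)×3310
The z_c×3310 term appears on both sides and cancels. Collect the known terms of each column as K = Σ(ρt)_known − 3310 × (depth of known layers): K_1 = 0 − 3310×0 = 0; K_2 = 30005.14 − 3310×(0.905 + 12.944) = −15835.05.
Balance: K_1 − x×(3310 − 2730) = K_2, so x = (K_1 − K_2)/(3310 − 2730) = 15835.1/580 = 27.3 km.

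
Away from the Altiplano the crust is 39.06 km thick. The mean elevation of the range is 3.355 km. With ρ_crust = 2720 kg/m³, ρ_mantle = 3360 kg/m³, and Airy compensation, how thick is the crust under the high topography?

Root depth r = h ρ_c / (ρ_m − ρ_c) = 3.355 km × 2720 / 640 = 14.26 km.
Total thickness = T + h + r = 39.06 km + 3.355 km + 14.26 km = 56.7 km.

56.7 km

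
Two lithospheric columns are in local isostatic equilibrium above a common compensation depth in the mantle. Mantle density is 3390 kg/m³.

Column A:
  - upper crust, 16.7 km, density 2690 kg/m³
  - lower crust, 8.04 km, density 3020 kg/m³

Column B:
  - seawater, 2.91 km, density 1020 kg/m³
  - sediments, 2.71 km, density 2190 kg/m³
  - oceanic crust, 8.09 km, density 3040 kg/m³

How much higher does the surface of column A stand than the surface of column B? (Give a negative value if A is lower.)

For any compensation level in the mantle, the mantle terms cancel and isostasy reduces to e = (Σt_A − Σt_B) − (Σ(ρt)_A − Σ(ρt)_B) / ρ_m.
Σt_A = 24.74 km; Σt_B = 13.71 km; Σ(ρt)_A = 69203.8; Σ(ρt)_B = 33496.7 (in km·kg/m³).
e = (24.74 − 13.71) − (69203.8 − 33496.7) / 3390 = 0.497 km.

0.497 km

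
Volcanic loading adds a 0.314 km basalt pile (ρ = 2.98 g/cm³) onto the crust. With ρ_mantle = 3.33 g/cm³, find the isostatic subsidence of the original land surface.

Subaerial loading: s = t ρ_load / ρ_m.
s = 0.314 km × 2.98/3.33 = 0.281 km.

0.281 km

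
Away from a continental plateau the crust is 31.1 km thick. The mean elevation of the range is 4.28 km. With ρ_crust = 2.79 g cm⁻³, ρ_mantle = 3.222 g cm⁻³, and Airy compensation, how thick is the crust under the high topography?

Root depth r = h ρ_c / (ρ_m − ρ_c) = 4.28 km × 2.79 / 0.432 = 27.64 km.
Total thickness = T + h + r = 31.1 km + 4.28 km + 27.64 km = 63 km.

63 km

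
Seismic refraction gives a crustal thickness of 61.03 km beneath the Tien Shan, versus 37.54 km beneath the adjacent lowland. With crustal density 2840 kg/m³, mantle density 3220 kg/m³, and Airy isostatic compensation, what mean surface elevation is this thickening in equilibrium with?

2.77 km

Excess crust Δ = 61.03 km − 37.54 km = 23.49 km, split between elevation h and root r with h + r = Δ.
Airy balance ρ_c h = (ρ_m − ρ_c) r gives r = h ρ_c/(ρ_m − ρ_c), so h (1 + ρ_c/(ρ_m − ρ_c)) = Δ, i.e. h = Δ (ρ_m − ρ_c)/ρ_m.
h = 23.49 km × 380/3220 = 2.77 km.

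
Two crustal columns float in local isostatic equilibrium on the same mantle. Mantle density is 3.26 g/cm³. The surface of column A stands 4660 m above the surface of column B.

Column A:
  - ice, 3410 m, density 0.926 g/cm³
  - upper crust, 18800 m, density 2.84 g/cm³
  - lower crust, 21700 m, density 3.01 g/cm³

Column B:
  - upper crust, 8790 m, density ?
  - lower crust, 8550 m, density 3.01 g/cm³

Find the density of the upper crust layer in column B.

Take the compensation level at the base of the deeper column (depth z_c below the surface of column A) and equate Σ ρ_i t_i down to z_c; mantle fills any gap and the z_c terms cancel.
Column A: 3410×0.926 + 18800×2.84 + 21700×3.01 + (z_c − 43910)×3.26
Column B: 4660×0 + 8790×ρ + 8550×3.01 + (z_c − 4660 − 17340)×3.26
The z_c×3.26 term appears on both sides and cancels. Collect the known terms of each column as K = Σ(ρt)_known − 3.26 × (depth of known layers): K_A = 121866.66 − 3.26×43910 = −21279.94; K_B = 25735.5 − 3.26×(4660 + 17340) = −45984.5.
Balance: K_A = K_B + 8790×ρ, so ρ = (K_A − K_B)/8790 = 24704.6/8790 = 2.81 g/cm³.

2.81 g/cm³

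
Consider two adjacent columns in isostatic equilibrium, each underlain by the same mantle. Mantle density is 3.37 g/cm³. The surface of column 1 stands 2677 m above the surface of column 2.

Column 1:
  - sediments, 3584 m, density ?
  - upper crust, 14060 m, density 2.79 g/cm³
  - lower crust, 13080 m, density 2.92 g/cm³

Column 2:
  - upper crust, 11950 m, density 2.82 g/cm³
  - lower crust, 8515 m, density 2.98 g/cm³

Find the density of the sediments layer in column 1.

Take the compensation level at the base of the deeper column (depth z_c below the surface of column 1) and equate Σ ρ_i t_i down to z_c; mantle fills any gap and the z_c terms cancel.
Column 1: 3584×ρ + 14060×2.79 + 13080×2.92 + (z_c − 30724)×3.37
Column 2: 2677×0 + 11950×2.82 + 8515×2.98 + (z_c − 2677 − 20465)×3.37
The z_c×3.37 term appears on both sides and cancels. Collect the known terms of each column as K = Σ(ρt)_known − 3.37 × (depth of known layers): K_1 = 77421 − 3.37×30724 = −26118.88; K_2 = 59073.7 − 3.37×(2677 + 20465) = −18914.84.
Balance: K_1 + 3584×ρ = K_2, so ρ = (K_2 − K_1)/3584 = 7204.04/3584 = 2.01 g/cm³.

2.01 g/cm³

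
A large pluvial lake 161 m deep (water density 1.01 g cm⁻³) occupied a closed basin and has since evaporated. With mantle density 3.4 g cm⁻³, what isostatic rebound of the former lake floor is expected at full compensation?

47.8 m

u = d ρ_w/ρ_m = 161 m × 1.01/3.4 = 47.8 m.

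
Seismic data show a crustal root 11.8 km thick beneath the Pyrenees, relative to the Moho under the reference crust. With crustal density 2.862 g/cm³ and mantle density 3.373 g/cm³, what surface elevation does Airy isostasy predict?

For local isostatic compensation: ρ_c h = (ρ_m − ρ_c) r.
h = r (ρ_m − ρ_c) / ρ_c = 11.8 km × (3.373 − 2.862) / 2.862 = 2.11 km.

2.11 km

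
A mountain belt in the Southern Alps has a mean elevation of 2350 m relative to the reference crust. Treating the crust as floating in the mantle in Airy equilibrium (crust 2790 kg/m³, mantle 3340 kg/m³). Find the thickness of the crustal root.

11900 m

Balancing pressure at the compensation depth: the weight of the topography is balanced by the buoyancy of the root, ρ_c h = (ρ_m − ρ_c) r.
r = h · ρ_c / (ρ_m − ρ_c) = 2350 m × 2790 / (3340 − 2790) = 11900 m.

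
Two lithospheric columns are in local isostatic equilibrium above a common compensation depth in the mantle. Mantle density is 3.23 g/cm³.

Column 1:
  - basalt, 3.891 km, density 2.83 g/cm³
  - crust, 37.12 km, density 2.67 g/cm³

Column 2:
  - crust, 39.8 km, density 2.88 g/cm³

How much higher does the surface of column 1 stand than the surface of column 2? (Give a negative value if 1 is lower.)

2.6 km

For any compensation level in the mantle, the mantle terms cancel and isostasy reduces to e = (Σt_1 − Σt_2) − (Σ(ρt)_1 − Σ(ρt)_2) / ρ_m.
Σt_1 = 41.011 km; Σt_2 = 39.8 km; Σ(ρt)_1 = 110.12193; Σ(ρt)_2 = 114.624 (in km·g/cm³).
e = (41.011 − 39.8) − (110.12193 − 114.624) / 3.23 = 2.6 km.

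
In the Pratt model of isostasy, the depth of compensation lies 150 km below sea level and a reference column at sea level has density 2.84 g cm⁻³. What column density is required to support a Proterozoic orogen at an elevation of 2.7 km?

Pratt balance: ρ_ref D = ρ (D + h).
ρ = ρ_ref D/(D + h) = 2.84 × 150 km/(150 km + 2.7 km) = 2.79 g cm⁻³.

2.79 g cm⁻³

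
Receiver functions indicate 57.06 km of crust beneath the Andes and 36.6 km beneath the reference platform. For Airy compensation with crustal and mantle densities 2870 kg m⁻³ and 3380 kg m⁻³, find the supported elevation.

Excess crust Δ = 57.06 km − 36.6 km = 20.46 km, split between elevation h and root r with h + r = Δ.
Airy balance ρ_c h = (ρ_m − ρ_c) r gives r = h ρ_c/(ρ_m − ρ_c), so h (1 + ρ_c/(ρ_m − ρ_c)) = Δ, i.e. h = Δ (ρ_m − ρ_c)/ρ_m.
h = 20.46 km × 510/3380 = 3.09 km.

3.09 km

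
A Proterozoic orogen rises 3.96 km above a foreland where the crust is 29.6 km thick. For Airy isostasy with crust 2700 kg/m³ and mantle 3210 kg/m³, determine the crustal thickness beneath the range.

Root depth r = h ρ_c / (ρ_m − ρ_c) = 3.96 km × 2700 / 510 = 20.96 km.
Total thickness = T + h + r = 29.6 km + 3.96 km + 20.96 km = 54.5 km.

54.5 km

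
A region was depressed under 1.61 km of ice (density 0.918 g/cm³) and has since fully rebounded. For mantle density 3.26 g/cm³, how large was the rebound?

Removing the load lets mantle flow back in; uplift u satisfies ρ_ice t = ρ_m u.
u = t ρ_ice/ρ_m = 1.61 km × 0.918/3.26 = 0.453 km.

0.453 km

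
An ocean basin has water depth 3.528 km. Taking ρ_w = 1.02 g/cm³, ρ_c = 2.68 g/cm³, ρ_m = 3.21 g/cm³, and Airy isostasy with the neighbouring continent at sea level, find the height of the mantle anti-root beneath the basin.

11 km

For local isostatic compensation: replacing crust with seawater at the top is compensated by replacing crust with mantle at the base: d (ρ_c − ρ_w) = a (ρ_m − ρ_c).
a = d (ρ_c − ρ_w)/(ρ_m − ρ_c) = 3.528 km × 1.66/0.53 = 11 km.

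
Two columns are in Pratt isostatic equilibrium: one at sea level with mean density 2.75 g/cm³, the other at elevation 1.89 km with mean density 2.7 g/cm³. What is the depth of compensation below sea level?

102 km

ρ_ref D = ρ (D + h) → D (ρ_ref − ρ) = ρ h.
D = ρ h/(ρ_ref − ρ) = 2.7 × 1.89 km/(2.75 − 2.7) = 102 km.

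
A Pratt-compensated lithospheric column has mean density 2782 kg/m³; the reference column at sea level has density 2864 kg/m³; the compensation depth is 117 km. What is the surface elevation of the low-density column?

3.45 km

ρ_ref D = ρ (D + h) → h = D (ρ_ref − ρ)/ρ.
h = 117 km × (2864 − 2782)/2782 = 3.45 km.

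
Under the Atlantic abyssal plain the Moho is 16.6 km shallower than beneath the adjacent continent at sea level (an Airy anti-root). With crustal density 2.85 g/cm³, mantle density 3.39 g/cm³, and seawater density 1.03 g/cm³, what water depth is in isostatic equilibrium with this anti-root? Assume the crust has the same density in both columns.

4.93 km

Replacing a thickness d of crust by seawater at the top must be balanced by replacing crust with mantle at the base: d (ρ_c − ρ_w) = a (ρ_m − ρ_c).
d = a (ρ_m − ρ_c)/(ρ_c − ρ_w) = 16.6 km × 0.54/1.82 = 4.93 km.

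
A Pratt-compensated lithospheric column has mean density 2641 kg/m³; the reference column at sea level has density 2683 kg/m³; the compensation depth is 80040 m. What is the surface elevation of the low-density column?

1270 m

ρ_ref D = ρ (D + h) → h = D (ρ_ref − ρ)/ρ.
h = 80040 m × (2683 − 2641)/2641 = 1270 m.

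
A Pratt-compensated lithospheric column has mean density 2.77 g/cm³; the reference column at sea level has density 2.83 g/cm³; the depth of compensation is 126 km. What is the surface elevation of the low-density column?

2.73 km

ρ_ref D = ρ (D + h) → h = D (ρ_ref − ρ)/ρ.
h = 126 km × (2.83 − 2.77)/2.77 = 2.73 km.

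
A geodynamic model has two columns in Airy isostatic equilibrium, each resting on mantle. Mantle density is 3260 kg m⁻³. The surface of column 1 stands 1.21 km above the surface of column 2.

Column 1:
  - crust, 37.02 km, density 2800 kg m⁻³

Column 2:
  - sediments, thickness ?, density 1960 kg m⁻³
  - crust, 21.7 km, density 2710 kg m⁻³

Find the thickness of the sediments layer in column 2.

0.884 km

Take the compensation level at the base of the deeper column (depth z_c below the surface of column 1) and equate Σ ρ_i t_i down to z_c; mantle fills any gap and the z_c terms cancel.
Column 1: 37.02×2800 + (z_c − 37.02)×3260
Column 2: 1.21×0 + x×1960 + 21.7×2710 + (z_c − 1.21 − 21.7 − x)×3260
The z_c×3260 term appears on both sides and cancels. Collect the known terms of each column as K = Σ(ρt)_known − 3260 × (depth of known layers): K_1 = 103656 − 3260×37.02 = −17029.2; K_2 = 58807 − 3260×(1.21 + 21.7) = −15879.6.
Balance: K_1 = K_2 − x×(3260 − 1960), so x = (K_2 − K_1)/(3260 − 1960) = 1149.6/1300 = 0.884 km.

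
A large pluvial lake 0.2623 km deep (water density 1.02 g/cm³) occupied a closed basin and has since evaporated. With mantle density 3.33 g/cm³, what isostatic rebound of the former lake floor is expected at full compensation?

0.0803 km

u = d ρ_w/ρ_m = 0.2623 km × 1.02/3.33 = 0.0803 km.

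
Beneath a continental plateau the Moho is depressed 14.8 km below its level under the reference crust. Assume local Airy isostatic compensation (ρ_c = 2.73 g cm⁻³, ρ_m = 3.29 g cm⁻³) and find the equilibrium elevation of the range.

3.04 km

Balancing pressure at the compensation depth: ρ_c h = (ρ_m − ρ_c) r.
h = r (ρ_m − ρ_c) / ρ_c = 14.8 km × (3.29 − 2.73) / 2.73 = 3.04 km.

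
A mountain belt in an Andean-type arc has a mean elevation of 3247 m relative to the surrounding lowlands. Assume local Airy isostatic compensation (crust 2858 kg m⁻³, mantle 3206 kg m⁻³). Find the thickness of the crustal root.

Balancing pressure at the compensation depth: the weight of the topography is balanced by the buoyancy of the root, ρ_c h = (ρ_m − ρ_c) r.
r = h · ρ_c / (ρ_m − ρ_c) = 3247 m × 2858 / (3206 − 2858) = 26700 m.

26700 m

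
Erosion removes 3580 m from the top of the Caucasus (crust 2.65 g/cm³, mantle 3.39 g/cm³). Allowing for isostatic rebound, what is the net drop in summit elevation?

781 m

Rebound u = e ρ_c/ρ_m = 3580 m × 2.65/3.39 = 2799 m.
Net surface drop = e − u = 3580 m − 2799 m = e (ρ_m − ρ_c)/ρ_m = 781 m.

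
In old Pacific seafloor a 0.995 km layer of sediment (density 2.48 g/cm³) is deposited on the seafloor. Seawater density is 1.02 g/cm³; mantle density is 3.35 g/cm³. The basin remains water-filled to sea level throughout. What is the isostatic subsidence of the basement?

Submarine loading: the sediment displaces seawater, and the subsidence is in turn flooded, so s (ρ_m − ρ_w) = t (ρ_sed − ρ_w).
s = 0.995 km × (2.48 − 1.02) / (3.35 − 1.02) = 0.623 km.

0.623 km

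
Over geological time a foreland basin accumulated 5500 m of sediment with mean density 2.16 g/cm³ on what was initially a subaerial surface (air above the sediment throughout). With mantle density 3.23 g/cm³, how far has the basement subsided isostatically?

3680 m

Subaerial load: s = t ρ_sed / ρ_m = 5500 m × 2.16/3.23 = 3680 m.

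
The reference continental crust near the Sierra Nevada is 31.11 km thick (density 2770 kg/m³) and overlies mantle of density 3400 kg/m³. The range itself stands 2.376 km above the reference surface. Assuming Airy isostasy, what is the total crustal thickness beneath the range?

Root depth r = h ρ_c / (ρ_m − ρ_c) = 2.376 km × 2770 / 630 = 10.45 km.
Total thickness = T + h + r = 31.11 km + 2.376 km + 10.45 km = 43.9 km.

43.9 km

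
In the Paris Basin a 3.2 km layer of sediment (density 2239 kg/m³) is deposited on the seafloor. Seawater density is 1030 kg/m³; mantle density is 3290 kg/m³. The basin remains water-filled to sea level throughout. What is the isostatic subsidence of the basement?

Submarine loading: the sediment displaces seawater, and the subsidence is in turn flooded, so s (ρ_m − ρ_w) = t (ρ_sed − ρ_w).
s = 3.2 km × (2239 − 1030) / (3290 − 1030) = 1.71 km.

1.71 km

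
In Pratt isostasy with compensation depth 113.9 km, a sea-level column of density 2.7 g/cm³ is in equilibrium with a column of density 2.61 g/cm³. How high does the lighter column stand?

3.93 km

ρ_ref D = ρ (D + h) → h = D (ρ_ref − ρ)/ρ.
h = 113.9 km × (2.7 − 2.61)/2.61 = 3.93 km.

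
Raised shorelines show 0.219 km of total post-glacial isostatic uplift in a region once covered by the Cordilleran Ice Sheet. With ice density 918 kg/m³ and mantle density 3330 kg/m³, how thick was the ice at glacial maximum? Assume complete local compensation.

u = t ρ_ice/ρ_m → t = u ρ_m/ρ_ice = 0.219 km × 3330/918 = 0.794 km.

0.794 km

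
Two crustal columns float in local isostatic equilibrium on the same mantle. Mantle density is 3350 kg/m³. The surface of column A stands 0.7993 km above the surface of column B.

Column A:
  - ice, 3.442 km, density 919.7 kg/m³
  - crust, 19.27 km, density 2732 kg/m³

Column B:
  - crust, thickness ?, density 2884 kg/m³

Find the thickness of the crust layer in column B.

37.8 km

Take the compensation level at the base of the deeper column (depth z_c below the surface of column A) and equate Σ ρ_i t_i down to z_c; mantle fills any gap and the z_c terms cancel.
Column A: 3.442×919.7 + 19.27×2732 + (z_c − 22.712)×3350
Column B: 0.7993×0 + x×2884 + (z_c − 0.7993 − 0 − x)×3350
The z_c×3350 term appears on both sides and cancels. Collect the known terms of each column as K = Σ(ρt)_known − 3350 × (depth of known layers): K_A = 55811.2474 − 3350×22.712 = −20273.9526; K_B = 0 − 3350×(0.7993 + 0) = −2677.655.
Balance: K_A = K_B − x×(3350 − 2884), so x = (K_B − K_A)/(3350 − 2884) = 17596.3/466 = 37.8 km.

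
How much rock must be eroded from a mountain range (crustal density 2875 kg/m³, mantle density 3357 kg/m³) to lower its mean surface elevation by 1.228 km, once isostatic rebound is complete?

8.55 km

Net drop Δ = e − u = e − e ρ_c/ρ_m = e (ρ_m − ρ_c)/ρ_m.
e = Δ ρ_m/(ρ_m − ρ_c) = 1.228 km × 3357/482 = 8.55 km.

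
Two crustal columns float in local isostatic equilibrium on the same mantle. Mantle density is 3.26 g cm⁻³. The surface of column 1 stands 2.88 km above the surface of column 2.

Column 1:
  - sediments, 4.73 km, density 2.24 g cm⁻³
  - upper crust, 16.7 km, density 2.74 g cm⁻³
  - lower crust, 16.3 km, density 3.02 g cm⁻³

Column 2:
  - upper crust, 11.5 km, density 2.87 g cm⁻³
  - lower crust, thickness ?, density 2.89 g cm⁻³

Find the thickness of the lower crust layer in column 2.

9.59 km

Take the compensation level at the base of the deeper column (depth z_c below the surface of column 1) and equate Σ ρ_i t_i down to z_c; mantle fills any gap and the z_c terms cancel.
Column 1: 4.73×2.24 + 16.7×2.74 + 16.3×3.02 + (z_c − 37.73)×3.26
Column 2: 2.88×0 + 11.5×2.87 + x×2.89 + (z_c − 2.88 − 11.5 − x)×3.26
The z_c×3.26 term appears on both sides and cancels. Collect the known terms of each column as K = Σ(ρt)_known − 3.26 × (depth of known layers): K_1 = 105.5792 − 3.26×37.73 = −17.4206; K_2 = 33.005 − 3.26×(2.88 + 11.5) = −13.8738.
Balance: K_1 = K_2 − x×(3.26 − 2.89), so x = (K_2 − K_1)/(3.26 − 2.89) = 3.5468/0.37 = 9.59 km.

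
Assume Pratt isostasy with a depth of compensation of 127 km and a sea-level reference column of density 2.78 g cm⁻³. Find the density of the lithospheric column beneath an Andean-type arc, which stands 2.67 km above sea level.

2.72 g cm⁻³

Pratt balance: ρ_ref D = ρ (D + h).
ρ = ρ_ref D/(D + h) = 2.78 × 127 km/(127 km + 2.67 km) = 2.72 g cm⁻³.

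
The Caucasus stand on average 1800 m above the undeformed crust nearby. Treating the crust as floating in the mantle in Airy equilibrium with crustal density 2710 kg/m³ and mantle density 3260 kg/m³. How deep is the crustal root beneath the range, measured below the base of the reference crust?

8870 m

Balancing pressure at the compensation depth: the weight of the topography is balanced by the buoyancy of the root, ρ_c h = (ρ_m − ρ_c) r.
r = h · ρ_c / (ρ_m − ρ_c) = 1800 m × 2710 / (3260 − 2710) = 8870 m.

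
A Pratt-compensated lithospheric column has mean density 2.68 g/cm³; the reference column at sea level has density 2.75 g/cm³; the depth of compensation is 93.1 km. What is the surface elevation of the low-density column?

ρ_ref D = ρ (D + h) → h = D (ρ_ref − ρ)/ρ.
h = 93.1 km × (2.75 − 2.68)/2.68 = 2.43 km.

2.43 km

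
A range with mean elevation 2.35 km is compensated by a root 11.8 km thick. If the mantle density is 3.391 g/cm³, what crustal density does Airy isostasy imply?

ρ_c h = (ρ_m − ρ_c) r → ρ_c (h + r) = ρ_m r → ρ_c = ρ_m r / (h + r).
ρ_c = 3.391 × 11.8 km / (2.35 km + 11.8 km) = 2.83 g/cm³.

2.83 g/cm³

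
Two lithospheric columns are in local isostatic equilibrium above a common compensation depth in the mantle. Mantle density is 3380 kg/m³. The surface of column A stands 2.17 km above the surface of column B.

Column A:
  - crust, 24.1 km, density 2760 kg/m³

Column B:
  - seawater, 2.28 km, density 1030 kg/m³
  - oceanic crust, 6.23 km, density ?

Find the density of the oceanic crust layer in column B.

3020 kg/m³

Take the compensation level at the base of the deeper column (depth z_c below the surface of column A) and equate Σ ρ_i t_i down to z_c; mantle fills any gap and the z_c terms cancel.
Column A: 24.1×2760 + (z_c − 24.1)×3380
Column B: 2.17×0 + 2.28×1030 + 6.23×ρ + (z_c − 2.17 − 8.51)×3380
The z_c×3380 term appears on both sides and cancels. Collect the known terms of each column as K = Σ(ρt)_known − 3380 × (depth of known layers): K_A = 66516 − 3380×24.1 = −14942; K_B = 2348.4 − 3380×(2.17 + 8.51) = −33750.
Balance: K_A = K_B + 6.23×ρ, so ρ = (K_A − K_B)/6.23 = 18808/6.23 = 3020 kg/m³.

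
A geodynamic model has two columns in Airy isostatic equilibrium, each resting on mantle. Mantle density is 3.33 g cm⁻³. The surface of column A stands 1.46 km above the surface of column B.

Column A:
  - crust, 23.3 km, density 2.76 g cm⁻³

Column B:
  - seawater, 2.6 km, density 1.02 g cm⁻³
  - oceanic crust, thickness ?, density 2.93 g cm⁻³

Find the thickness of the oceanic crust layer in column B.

6.03 km

Take the compensation level at the base of the deeper column (depth z_c below the surface of column A) and equate Σ ρ_i t_i down to z_c; mantle fills any gap and the z_c terms cancel.
Column A: 23.3×2.76 + (z_c − 23.3)×3.33
Column B: 1.46×0 + 2.6×1.02 + x×2.93 + (z_c − 1.46 − 2.6 − x)×3.33
The z_c×3.33 term appears on both sides and cancels. Collect the known terms of each column as K = Σ(ρt)_known − 3.33 × (depth of known layers): K_A = 64.308 − 3.33×23.3 = −13.281; K_B = 2.652 − 3.33×(1.46 + 2.6) = −10.8678.
Balance: K_A = K_B − x×(3.33 − 2.93), so x = (K_B − K_A)/(3.33 − 2.93) = 2.4132/0.4 = 6.03 km.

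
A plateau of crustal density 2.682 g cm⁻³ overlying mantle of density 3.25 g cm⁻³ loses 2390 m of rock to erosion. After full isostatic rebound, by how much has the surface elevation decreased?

Rebound u = e ρ_c/ρ_m = 2390 m × 2.682/3.25 = 1972 m.
Net surface drop = e − u = 2390 m − 1972 m = e (ρ_m − ρ_c)/ρ_m = 418 m.

418 m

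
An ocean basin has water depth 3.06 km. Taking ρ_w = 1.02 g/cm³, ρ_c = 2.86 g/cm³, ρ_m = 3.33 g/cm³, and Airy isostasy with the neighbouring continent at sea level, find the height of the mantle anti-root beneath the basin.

12 km

Isostatic balance requires: replacing crust with seawater at the top is compensated by replacing crust with mantle at the base: d (ρ_c − ρ_w) = a (ρ_m − ρ_c).
a = d (ρ_c − ρ_w)/(ρ_m − ρ_c) = 3.06 km × 1.84/0.47 = 12 km.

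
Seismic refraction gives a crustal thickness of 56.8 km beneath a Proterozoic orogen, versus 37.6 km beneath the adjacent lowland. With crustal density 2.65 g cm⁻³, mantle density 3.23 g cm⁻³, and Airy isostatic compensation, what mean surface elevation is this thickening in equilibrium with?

Excess crust Δ = 56.8 km − 37.6 km = 19.2 km, split between elevation h and root r with h + r = Δ.
Airy balance ρ_c h = (ρ_m − ρ_c) r gives r = h ρ_c/(ρ_m − ρ_c), so h (1 + ρ_c/(ρ_m − ρ_c)) = Δ, i.e. h = Δ (ρ_m − ρ_c)/ρ_m.
h = 19.2 km × 0.58/3.23 = 3.45 km.

3.45 km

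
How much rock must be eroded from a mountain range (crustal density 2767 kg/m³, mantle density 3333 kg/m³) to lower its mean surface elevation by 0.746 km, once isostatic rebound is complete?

4.39 km

Net drop Δ = e − u = e − e ρ_c/ρ_m = e (ρ_m − ρ_c)/ρ_m.
e = Δ ρ_m/(ρ_m − ρ_c) = 0.746 km × 3333/566 = 4.39 km.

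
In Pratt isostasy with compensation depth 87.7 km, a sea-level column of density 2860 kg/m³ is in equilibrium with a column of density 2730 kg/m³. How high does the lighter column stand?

ρ_ref D = ρ (D + h) → h = D (ρ_ref − ρ)/ρ.
h = 87.7 km × (2860 − 2730)/2730 = 4.18 km.

4.18 km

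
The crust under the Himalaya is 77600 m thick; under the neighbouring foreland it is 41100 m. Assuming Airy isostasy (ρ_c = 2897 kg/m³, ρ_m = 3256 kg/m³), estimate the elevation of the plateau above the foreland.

Excess crust Δ = 77600 m − 41100 m = 36500 m, split between elevation h and root r with h + r = Δ.
Airy balance ρ_c h = (ρ_m − ρ_c) r gives r = h ρ_c/(ρ_m − ρ_c), so h (1 + ρ_c/(ρ_m − ρ_c)) = Δ, i.e. h = Δ (ρ_m − ρ_c)/ρ_m.
h = 36500 m × 359/3256 = 4020 m.

4020 m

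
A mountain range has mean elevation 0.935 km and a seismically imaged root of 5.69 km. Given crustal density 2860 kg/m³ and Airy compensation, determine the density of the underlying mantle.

Airy balance: ρ_c h = (ρ_m − ρ_c) r → ρ_m = ρ_c (1 + h/r).
ρ_m = 2860 × (1 + 0.935 km/5.69 km) = 3330 kg/m³.

3330 kg/m³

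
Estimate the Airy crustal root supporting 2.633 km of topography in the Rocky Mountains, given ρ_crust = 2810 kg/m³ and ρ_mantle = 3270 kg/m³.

In Airy isostatic equilibrium: the weight of the topography is balanced by the buoyancy of the root, ρ_c h = (ρ_m − ρ_c) r.
r = h · ρ_c / (ρ_m − ρ_c) = 2.633 km × 2810 / (3270 − 2810) = 16.1 km.

16.1 km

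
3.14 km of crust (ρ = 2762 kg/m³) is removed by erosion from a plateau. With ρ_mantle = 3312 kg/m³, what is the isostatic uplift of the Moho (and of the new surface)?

2.62 km

Unloading: uplift u = e ρ_c/ρ_m = 3.14 km × 2762/3312 = 2.62 km.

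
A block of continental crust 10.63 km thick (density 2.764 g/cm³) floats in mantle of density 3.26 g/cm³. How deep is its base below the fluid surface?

Draft d = t ρ_obj/ρ_fluid = 10.63 km × 2.764/3.26 = 9.01 km.

9.01 km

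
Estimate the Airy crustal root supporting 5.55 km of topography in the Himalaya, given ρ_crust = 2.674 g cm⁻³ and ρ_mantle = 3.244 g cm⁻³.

26 km

Equating mass per unit area of the two columns: the weight of the topography is balanced by the buoyancy of the root, ρ_c h = (ρ_m − ρ_c) r.
r = h · ρ_c / (ρ_m − ρ_c) = 5.55 km × 2.674 / (3.244 − 2.674) = 26 km.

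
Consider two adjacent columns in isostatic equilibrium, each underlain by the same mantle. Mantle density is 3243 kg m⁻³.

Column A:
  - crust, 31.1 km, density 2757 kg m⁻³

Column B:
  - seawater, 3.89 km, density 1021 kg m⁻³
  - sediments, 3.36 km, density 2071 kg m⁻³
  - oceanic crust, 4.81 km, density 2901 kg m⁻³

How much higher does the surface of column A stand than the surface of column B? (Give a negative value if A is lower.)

For any compensation level in the mantle, the mantle terms cancel and isostasy reduces to e = (Σt_A − Σt_B) − (Σ(ρt)_A − Σ(ρt)_B) / ρ_m.
Σt_A = 31.1 km; Σt_B = 12.06 km; Σ(ρt)_A = 85742.7; Σ(ρt)_B = 24884.06 (in km·kg m⁻³).
e = (31.1 − 12.06) − (85742.7 − 24884.06) / 3243 = 0.274 km.

0.274 km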